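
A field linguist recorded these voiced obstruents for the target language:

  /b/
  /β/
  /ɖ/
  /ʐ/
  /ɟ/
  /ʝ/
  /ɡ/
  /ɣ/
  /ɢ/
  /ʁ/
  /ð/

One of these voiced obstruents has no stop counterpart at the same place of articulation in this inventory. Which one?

Bilabial: /b/ ~ /β/
Retroflex: /ɖ/ ~ /ʐ/
Palatal: /ɟ/ ~ /ʝ/
Velar: /ɡ/ ~ /ɣ/
Uvular: /ɢ/ ~ /ʁ/
Dental: only /ð/ (fricative); no stop partner.
So /ð/ is the unpaired segment.

/ð/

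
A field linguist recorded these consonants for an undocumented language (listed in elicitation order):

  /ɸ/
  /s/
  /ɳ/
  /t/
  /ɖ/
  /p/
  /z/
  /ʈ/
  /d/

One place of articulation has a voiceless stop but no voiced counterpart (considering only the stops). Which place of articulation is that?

place of articulation  voiceless  voiced  
bilabial          p         —       
alveolar          t         d       
retroflex         ʈ         ɖ       
Every place of articulation has a voiced member except bilabial, where /b/ would be expected.

bilabial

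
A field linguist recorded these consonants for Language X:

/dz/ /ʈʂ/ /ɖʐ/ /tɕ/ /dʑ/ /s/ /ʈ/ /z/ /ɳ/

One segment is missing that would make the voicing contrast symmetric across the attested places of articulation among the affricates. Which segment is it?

/ts/

place of articulation  voiceless  voiced  
alveolar          —         dz      
retroflex         ʈʂ        ɖʐ      
alveolo-palatal   tɕ        dʑ      
The alveolar row has no voiceless member, so the gap is the voiceless alveolar affricate /ts/.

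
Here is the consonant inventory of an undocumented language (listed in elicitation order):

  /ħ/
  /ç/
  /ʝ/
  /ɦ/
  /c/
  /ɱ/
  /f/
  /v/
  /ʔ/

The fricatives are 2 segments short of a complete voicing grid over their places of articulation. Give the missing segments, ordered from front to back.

Voiceless: /f/ (labiodental), /ç/ (palatal), /ħ/ (pharyngeal).
Voiced: /v/ (labiodental), /ʝ/ (palatal), /ɦ/ (glottal).
Gaps, from front to back: pharyngeal lacks voiced (/ʕ/); glottal lacks voiceless (/h/).

/ʕ/, /h/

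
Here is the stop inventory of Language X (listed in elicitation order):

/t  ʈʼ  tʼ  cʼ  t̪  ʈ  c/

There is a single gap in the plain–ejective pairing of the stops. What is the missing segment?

place of articulation  plain     ejective
dental            t̪        —       
alveolar          t         tʼ      
retroflex         ʈ         ʈʼ      
palatal           c         cʼ      
The dental row has no ejective member, so the gap is the ejective dental stop /t̪ʼ/.

/t̪ʼ/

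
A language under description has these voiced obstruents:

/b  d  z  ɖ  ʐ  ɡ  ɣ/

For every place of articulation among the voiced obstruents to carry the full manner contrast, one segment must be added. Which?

Stop: /b/ (bilabial), /d/ (alveolar), /ɖ/ (retroflex), /ɡ/ (velar).
Fricative: /z/ (alveolar), /ʐ/ (retroflex), /ɣ/ (velar).
The bilabial row has no fricative member, so the gap is the bilabial fricative /β/.

/β/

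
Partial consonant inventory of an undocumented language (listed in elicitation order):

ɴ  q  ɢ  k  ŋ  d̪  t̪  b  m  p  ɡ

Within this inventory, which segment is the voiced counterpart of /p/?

/p/ is a voiceless bilabial stop.
The voiced counterpart is a voiced bilabial stop — in this inventory, /b/.

/b/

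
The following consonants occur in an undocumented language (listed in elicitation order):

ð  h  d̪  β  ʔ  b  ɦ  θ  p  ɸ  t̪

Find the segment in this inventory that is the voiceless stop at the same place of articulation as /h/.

/ʔ/

/h/ is a voiceless glottal fricative.
The voiceless stop at the same place is a voiceless glottal stop — in this inventory, /ʔ/.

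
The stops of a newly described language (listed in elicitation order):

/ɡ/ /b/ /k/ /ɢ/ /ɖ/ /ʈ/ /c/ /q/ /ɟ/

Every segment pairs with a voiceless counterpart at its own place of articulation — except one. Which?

/b/

Retroflex: /ʈ/ ~ /ɖ/
Palatal: /c/ ~ /ɟ/
Velar: /k/ ~ /ɡ/
Uvular: /q/ ~ /ɢ/
Bilabial: only /b/ (voiced); no voiceless partner.
So /b/ is the unpaired segment.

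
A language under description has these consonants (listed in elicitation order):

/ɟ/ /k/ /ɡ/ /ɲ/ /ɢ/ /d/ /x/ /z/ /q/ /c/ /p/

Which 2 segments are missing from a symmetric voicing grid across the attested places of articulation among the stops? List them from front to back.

/b/, /t/

bilabial: voiceless /p/, voiced —.
alveolar: voiceless —, voiced /d/.
palatal: voiceless /c/, voiced /ɟ/.
velar: voiceless /k/, voiced /ɡ/.
uvular: voiceless /q/, voiced /ɢ/.
Gaps, from front to back: bilabial lacks voiced (/b/); alveolar lacks voiceless (/t/).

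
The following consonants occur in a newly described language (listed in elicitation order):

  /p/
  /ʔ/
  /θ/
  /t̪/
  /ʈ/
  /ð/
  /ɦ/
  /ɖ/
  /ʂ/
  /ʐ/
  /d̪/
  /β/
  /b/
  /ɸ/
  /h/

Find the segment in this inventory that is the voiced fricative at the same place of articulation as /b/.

/β/

/b/ is a voiced bilabial stop.
The voiced fricative at the same place is a voiced bilabial fricative — in this inventory, /β/.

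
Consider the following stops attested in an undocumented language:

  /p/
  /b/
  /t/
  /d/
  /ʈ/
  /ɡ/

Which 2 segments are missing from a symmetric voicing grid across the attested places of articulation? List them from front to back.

bilabial: voiceless /p/, voiced /b/.
alveolar: voiceless /t/, voiced /d/.
retroflex: voiceless /ʈ/, voiced —.
velar: voiceless —, voiced /ɡ/.
Gaps, from front to back: retroflex lacks voiced (/ɖ/); velar lacks voiceless (/k/).

/ɖ/, /k/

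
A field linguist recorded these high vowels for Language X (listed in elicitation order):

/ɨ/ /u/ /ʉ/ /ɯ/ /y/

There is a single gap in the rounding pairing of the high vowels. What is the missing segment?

backness          unrounded  rounded 
front             —         y       
central           ɨ         ʉ       
back              ɯ         u       
The front row has no unrounded member, so the gap is the front unrounded vowel /i/.

/i/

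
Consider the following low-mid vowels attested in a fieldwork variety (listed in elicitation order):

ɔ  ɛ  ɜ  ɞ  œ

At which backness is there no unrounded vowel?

backness          unrounded  rounded 
front             ɛ         œ       
central           ɜ         ɞ       
back              —         ɔ       
Every backness has an unrounded member except back, where /ʌ/ would be expected.

back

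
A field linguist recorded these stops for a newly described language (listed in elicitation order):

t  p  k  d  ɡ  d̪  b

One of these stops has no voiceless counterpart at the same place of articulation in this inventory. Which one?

/d̪/

Bilabial: /p/ ~ /b/
Alveolar: /t/ ~ /d/
Velar: /k/ ~ /ɡ/
Dental: only /d̪/ (voiced); no voiceless partner.
So /d̪/ is the unpaired segment.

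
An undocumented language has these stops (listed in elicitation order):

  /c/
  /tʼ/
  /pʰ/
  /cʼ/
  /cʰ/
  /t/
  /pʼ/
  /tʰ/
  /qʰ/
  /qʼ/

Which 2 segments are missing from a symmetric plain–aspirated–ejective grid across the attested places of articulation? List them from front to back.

/p/, /q/

Plain: /t/ (alveolar), /c/ (palatal).
Aspirated: /pʰ/ (bilabial), /tʰ/ (alveolar), /cʰ/ (palatal), /qʰ/ (uvular).
Ejective: /pʼ/ (bilabial), /tʼ/ (alveolar), /cʼ/ (palatal), /qʼ/ (uvular).
Gaps, from front to back: bilabial lacks plain (/p/); uvular lacks plain (/q/).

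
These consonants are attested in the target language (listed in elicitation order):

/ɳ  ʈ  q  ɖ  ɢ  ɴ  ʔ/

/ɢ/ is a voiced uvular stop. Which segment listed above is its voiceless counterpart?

/q/

The voiceless counterpart is a voiceless uvular stop — in this inventory, /q/.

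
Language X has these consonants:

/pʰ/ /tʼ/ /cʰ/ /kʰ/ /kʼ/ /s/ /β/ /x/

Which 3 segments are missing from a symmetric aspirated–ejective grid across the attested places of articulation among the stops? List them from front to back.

/pʼ/, /tʰ/, /cʼ/

bilabial: aspirated /pʰ/, ejective —.
alveolar: aspirated —, ejective /tʼ/.
palatal: aspirated /cʰ/, ejective —.
velar: aspirated /kʰ/, ejective /kʼ/.
Gaps, from front to back: bilabial lacks ejective (/pʼ/); alveolar lacks aspirated (/tʰ/); palatal lacks ejective (/cʼ/).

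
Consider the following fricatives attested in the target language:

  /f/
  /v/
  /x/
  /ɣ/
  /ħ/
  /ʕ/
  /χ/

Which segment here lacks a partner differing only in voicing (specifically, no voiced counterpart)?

Labiodental: /f/ ~ /v/
Velar: /x/ ~ /ɣ/
Pharyngeal: /ħ/ ~ /ʕ/
Uvular: only /χ/ (voiceless); no voiced partner.
So /χ/ is the unpaired segment.

/χ/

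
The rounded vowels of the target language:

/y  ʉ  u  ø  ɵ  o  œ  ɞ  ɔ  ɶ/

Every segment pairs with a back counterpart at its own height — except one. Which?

/ɶ/

High: /y/ ~ /ʉ/ ~ /u/
High-mid: /ø/ ~ /ɵ/ ~ /o/
Low-mid: /œ/ ~ /ɞ/ ~ /ɔ/
Low: only /ɶ/ (front); no back partner.
So /ɶ/ is the unpaired segment.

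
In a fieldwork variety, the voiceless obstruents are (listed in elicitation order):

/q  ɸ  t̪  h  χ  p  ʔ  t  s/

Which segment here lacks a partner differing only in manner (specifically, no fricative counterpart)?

/t̪/

Bilabial: /p/ ~ /ɸ/
Alveolar: /t/ ~ /s/
Uvular: /q/ ~ /χ/
Glottal: /ʔ/ ~ /h/
Dental: only /t̪/ (stop); no fricative partner.
So /t̪/ is the unpaired segment.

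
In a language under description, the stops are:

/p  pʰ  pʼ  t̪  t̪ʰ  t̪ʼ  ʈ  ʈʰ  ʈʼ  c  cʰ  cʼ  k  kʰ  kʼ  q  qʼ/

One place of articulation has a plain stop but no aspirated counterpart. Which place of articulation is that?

uvular

bilabial: plain /p/, aspirated /pʰ/, ejective /pʼ/.
dental: plain /t̪/, aspirated /t̪ʰ/, ejective /t̪ʼ/.
retroflex: plain /ʈ/, aspirated /ʈʰ/, ejective /ʈʼ/.
palatal: plain /c/, aspirated /cʰ/, ejective /cʼ/.
velar: plain /k/, aspirated /kʰ/, ejective /kʼ/.
uvular: plain /q/, aspirated —, ejective /qʼ/.
Every place of articulation has an aspirated member except uvular, where /qʰ/ would be expected.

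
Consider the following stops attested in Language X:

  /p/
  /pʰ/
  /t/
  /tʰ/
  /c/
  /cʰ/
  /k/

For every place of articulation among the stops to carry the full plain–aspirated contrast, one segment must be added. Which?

/kʰ/

place of articulation  plain     aspirated
bilabial          p         pʰ      
alveolar          t         tʰ      
palatal           c         cʰ      
velar             k         —       
The velar row has no aspirated member, so the gap is the aspirated velar stop /kʰ/.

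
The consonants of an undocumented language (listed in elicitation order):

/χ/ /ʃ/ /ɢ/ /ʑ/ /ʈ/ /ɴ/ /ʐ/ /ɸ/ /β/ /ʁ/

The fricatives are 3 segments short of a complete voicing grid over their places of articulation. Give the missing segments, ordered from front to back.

/ʒ/, /ʂ/, /ɕ/

Voiceless: /ɸ/ (bilabial), /ʃ/ (postalveolar), /χ/ (uvular).
Voiced: /β/ (bilabial), /ʐ/ (retroflex), /ʑ/ (alveolo-palatal), /ʁ/ (uvular).
Gaps, from front to back: postalveolar lacks voiced (/ʒ/); retroflex lacks voiceless (/ʂ/); alveolo-palatal lacks voiceless (/ɕ/).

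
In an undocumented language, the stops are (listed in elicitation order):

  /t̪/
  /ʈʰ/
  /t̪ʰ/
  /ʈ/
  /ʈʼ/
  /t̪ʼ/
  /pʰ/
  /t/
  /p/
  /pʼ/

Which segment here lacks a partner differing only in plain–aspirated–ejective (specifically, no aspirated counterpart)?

Bilabial: /p/ ~ /pʰ/ ~ /pʼ/
Dental: /t̪/ ~ /t̪ʰ/ ~ /t̪ʼ/
Retroflex: /ʈ/ ~ /ʈʰ/ ~ /ʈʼ/
Alveolar: only /t/ (plain); no aspirated partner.
So /t/ is the unpaired segment.

/t/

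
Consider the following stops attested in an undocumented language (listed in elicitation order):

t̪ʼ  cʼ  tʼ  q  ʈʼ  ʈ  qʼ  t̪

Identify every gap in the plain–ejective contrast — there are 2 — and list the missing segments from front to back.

Plain: /t̪/ (dental), /ʈ/ (retroflex), /q/ (uvular).
Ejective: /t̪ʼ/ (dental), /tʼ/ (alveolar), /ʈʼ/ (retroflex), /cʼ/ (palatal), /qʼ/ (uvular).
Gaps, from front to back: alveolar lacks plain (/t/); palatal lacks plain (/c/).

/t/, /c/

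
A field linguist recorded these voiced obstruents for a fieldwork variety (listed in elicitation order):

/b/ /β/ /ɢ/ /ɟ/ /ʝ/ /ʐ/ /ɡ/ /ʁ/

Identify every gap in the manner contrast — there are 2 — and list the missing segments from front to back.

/ɖ/, /ɣ/

Stop: /b/ (bilabial), /ɟ/ (palatal), /ɡ/ (velar), /ɢ/ (uvular).
Fricative: /β/ (bilabial), /ʐ/ (retroflex), /ʝ/ (palatal), /ʁ/ (uvular).
Gaps, from front to back: retroflex lacks stop (/ɖ/); velar lacks fricative (/ɣ/).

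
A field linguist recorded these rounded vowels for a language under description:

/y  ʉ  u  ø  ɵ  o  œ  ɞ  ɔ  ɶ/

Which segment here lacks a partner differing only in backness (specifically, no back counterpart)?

/ɶ/

High: /y/ ~ /ʉ/ ~ /u/
High-mid: /ø/ ~ /ɵ/ ~ /o/
Low-mid: /œ/ ~ /ɞ/ ~ /ɔ/
Low: only /ɶ/ (front); no back partner.
So /ɶ/ is the unpaired segment.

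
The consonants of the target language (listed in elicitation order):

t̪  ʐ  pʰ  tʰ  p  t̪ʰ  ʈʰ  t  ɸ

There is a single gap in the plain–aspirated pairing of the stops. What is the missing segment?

place of articulation  plain     aspirated
bilabial          p         pʰ      
dental            t̪        t̪ʰ     
alveolar          t         tʰ      
retroflex         —         ʈʰ      
The retroflex row has no plain member, so the gap is the plain retroflex stop /ʈ/.

/ʈ/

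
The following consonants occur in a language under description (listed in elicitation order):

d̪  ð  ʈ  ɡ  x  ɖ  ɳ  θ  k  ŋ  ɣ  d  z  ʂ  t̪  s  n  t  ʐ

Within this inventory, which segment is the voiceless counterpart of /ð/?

/ð/ is a voiced dental fricative.
The voiceless counterpart is a voiceless dental fricative — in this inventory, /θ/.

/θ/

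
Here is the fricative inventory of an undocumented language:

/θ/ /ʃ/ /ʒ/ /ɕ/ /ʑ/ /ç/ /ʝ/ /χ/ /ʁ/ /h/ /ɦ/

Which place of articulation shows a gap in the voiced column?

place of articulation  voiceless  voiced  
dental            θ         —       
postalveolar      ʃ         ʒ       
alveolo-palatal   ɕ         ʑ       
palatal           ç         ʝ       
uvular            χ         ʁ       
glottal           h         ɦ       
Every place of articulation has a voiced member except dental, where /ð/ would be expected.

dental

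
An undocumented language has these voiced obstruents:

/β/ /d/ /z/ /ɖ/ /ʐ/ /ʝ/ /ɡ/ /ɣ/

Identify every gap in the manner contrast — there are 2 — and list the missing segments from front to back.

bilabial: stop —, fricative /β/.
alveolar: stop /d/, fricative /z/.
retroflex: stop /ɖ/, fricative /ʐ/.
palatal: stop —, fricative /ʝ/.
velar: stop /ɡ/, fricative /ɣ/.
Gaps, from front to back: bilabial lacks stop (/b/); palatal lacks stop (/ɟ/).

/b/, /ɟ/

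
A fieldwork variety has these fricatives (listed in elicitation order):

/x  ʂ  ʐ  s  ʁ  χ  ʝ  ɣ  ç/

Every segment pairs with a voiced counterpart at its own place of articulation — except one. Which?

Retroflex: /ʂ/ ~ /ʐ/
Palatal: /ç/ ~ /ʝ/
Velar: /x/ ~ /ɣ/
Uvular: /χ/ ~ /ʁ/
Alveolar: only /s/ (voiceless); no voiced partner.
So /s/ is the unpaired segment.

/s/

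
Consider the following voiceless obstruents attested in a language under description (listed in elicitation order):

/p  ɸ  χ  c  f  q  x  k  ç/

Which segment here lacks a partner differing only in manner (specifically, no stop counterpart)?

/f/

Bilabial: /p/ ~ /ɸ/
Palatal: /c/ ~ /ç/
Velar: /k/ ~ /x/
Uvular: /q/ ~ /χ/
Labiodental: only /f/ (fricative); no stop partner.
So /f/ is the unpaired segment.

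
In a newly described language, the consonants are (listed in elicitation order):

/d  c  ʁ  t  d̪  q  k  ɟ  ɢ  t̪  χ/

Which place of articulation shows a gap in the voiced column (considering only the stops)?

place of articulation  voiceless  voiced  
dental            t̪        d̪      
alveolar          t         d       
palatal           c         ɟ       
velar             k         —       
uvular            q         ɢ       
Every place of articulation has a voiced member except velar, where /ɡ/ would be expected.

velar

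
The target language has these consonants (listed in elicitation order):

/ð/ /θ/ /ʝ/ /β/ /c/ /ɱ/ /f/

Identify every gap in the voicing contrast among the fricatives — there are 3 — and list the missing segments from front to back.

bilabial: voiceless —, voiced /β/.
labiodental: voiceless /f/, voiced —.
dental: voiceless /θ/, voiced /ð/.
palatal: voiceless —, voiced /ʝ/.
Gaps, from front to back: bilabial lacks voiceless (/ɸ/); labiodental lacks voiced (/v/); palatal lacks voiceless (/ç/).

/ɸ/, /v/, /ç/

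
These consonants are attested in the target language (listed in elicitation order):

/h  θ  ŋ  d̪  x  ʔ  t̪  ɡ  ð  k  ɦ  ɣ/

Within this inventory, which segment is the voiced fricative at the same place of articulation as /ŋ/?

/ŋ/ is a velar nasal.
The voiced fricative at the same place is a voiced velar fricative — in this inventory, /ɣ/.

/ɣ/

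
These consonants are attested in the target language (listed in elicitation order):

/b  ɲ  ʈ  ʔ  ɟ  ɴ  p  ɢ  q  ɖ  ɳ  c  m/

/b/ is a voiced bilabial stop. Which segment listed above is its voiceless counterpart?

The voiceless counterpart is a voiceless bilabial stop — in this inventory, /p/.

/p/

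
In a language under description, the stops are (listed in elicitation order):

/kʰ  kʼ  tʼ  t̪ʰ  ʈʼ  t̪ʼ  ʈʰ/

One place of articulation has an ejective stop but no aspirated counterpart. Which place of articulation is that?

alveolar

place of articulation  aspirated  ejective
dental            t̪ʰ       t̪ʼ     
alveolar          —         tʼ      
retroflex         ʈʰ        ʈʼ      
velar             kʰ        kʼ      
Every place of articulation has an aspirated member except alveolar, where /tʰ/ would be expected.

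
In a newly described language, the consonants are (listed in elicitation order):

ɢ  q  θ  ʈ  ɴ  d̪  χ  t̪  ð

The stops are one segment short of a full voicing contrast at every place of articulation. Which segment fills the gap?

place of articulation  voiceless  voiced  
dental            t̪        d̪      
retroflex         ʈ         —       
uvular            q         ɢ       
The retroflex row has no voiced member, so the gap is the voiced retroflex stop /ɖ/.

/ɖ/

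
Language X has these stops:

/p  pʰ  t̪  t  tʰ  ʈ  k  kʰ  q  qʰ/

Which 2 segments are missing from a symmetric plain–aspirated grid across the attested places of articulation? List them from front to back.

/t̪ʰ/, /ʈʰ/

Plain: /p/ (bilabial), /t̪/ (dental), /t/ (alveolar), /ʈ/ (retroflex), /k/ (velar), /q/ (uvular).
Aspirated: /pʰ/ (bilabial), /tʰ/ (alveolar), /kʰ/ (velar), /qʰ/ (uvular).
Gaps, from front to back: dental lacks aspirated (/t̪ʰ/); retroflex lacks aspirated (/ʈʰ/).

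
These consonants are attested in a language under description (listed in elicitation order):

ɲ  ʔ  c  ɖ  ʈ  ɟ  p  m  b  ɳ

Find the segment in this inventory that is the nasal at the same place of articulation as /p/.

/p/ is a voiceless bilabial stop.
The nasal at the same place is a bilabial nasal — in this inventory, /m/.

/m/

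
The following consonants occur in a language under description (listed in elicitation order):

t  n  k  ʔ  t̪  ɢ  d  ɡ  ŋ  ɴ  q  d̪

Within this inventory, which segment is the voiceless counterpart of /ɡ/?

/k/

/ɡ/ is a voiced velar stop.
The voiceless counterpart is a voiceless velar stop — in this inventory, /k/.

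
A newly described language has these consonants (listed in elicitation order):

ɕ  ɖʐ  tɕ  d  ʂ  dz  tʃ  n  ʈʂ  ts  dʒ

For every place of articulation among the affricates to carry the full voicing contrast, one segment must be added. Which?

alveolar: voiceless /ts/, voiced /dz/.
postalveolar: voiceless /tʃ/, voiced /dʒ/.
retroflex: voiceless /ʈʂ/, voiced /ɖʐ/.
alveolo-palatal: voiceless /tɕ/, voiced —.
The alveolo-palatal row has no voiced member, so the gap is the voiced alveolo-palatal affricate /dʑ/.

/dʑ/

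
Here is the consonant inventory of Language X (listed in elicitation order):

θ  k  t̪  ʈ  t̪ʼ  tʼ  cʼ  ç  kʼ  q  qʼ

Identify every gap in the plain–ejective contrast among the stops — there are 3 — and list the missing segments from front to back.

dental: plain /t̪/, ejective /t̪ʼ/.
alveolar: plain —, ejective /tʼ/.
retroflex: plain /ʈ/, ejective —.
palatal: plain —, ejective /cʼ/.
velar: plain /k/, ejective /kʼ/.
uvular: plain /q/, ejective /qʼ/.
Gaps, from front to back: alveolar lacks plain (/t/); retroflex lacks ejective (/ʈʼ/); palatal lacks plain (/c/).

/t/, /ʈʼ/, /c/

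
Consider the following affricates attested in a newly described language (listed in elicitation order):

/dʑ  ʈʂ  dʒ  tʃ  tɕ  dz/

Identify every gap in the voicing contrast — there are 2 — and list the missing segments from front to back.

/ts/, /ɖʐ/

alveolar: voiceless —, voiced /dz/.
postalveolar: voiceless /tʃ/, voiced /dʒ/.
retroflex: voiceless /ʈʂ/, voiced —.
alveolo-palatal: voiceless /tɕ/, voiced /dʑ/.
Gaps, from front to back: alveolar lacks voiceless (/ts/); retroflex lacks voiced (/ɖʐ/).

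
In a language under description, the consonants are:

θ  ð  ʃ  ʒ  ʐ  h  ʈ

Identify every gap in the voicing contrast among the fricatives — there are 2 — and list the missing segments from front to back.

/ʂ/, /ɦ/

Voiceless: /θ/ (dental), /ʃ/ (postalveolar), /h/ (glottal).
Voiced: /ð/ (dental), /ʒ/ (postalveolar), /ʐ/ (retroflex).
Gaps, from front to back: retroflex lacks voiceless (/ʂ/); glottal lacks voiced (/ɦ/).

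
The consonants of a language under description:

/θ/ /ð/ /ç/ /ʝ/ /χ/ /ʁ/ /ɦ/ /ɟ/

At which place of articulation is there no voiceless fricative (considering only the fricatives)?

glottal

dental: voiceless /θ/, voiced /ð/.
palatal: voiceless /ç/, voiced /ʝ/.
uvular: voiceless /χ/, voiced /ʁ/.
glottal: voiceless —, voiced /ɦ/.
Every place of articulation has a voiceless member except glottal, where /h/ would be expected.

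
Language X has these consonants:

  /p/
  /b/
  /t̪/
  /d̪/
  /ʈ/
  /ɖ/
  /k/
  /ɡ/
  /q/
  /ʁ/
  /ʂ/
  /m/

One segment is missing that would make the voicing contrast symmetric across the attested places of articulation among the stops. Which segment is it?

/ɢ/

place of articulation  voiceless  voiced  
bilabial          p         b       
dental            t̪        d̪      
retroflex         ʈ         ɖ       
velar             k         ɡ       
uvular            q         —       
The uvular row has no voiced member, so the gap is the voiced uvular stop /ɢ/.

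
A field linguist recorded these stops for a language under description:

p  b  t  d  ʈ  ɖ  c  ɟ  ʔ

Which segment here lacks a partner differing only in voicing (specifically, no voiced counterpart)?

/ʔ/

Bilabial: /p/ ~ /b/
Alveolar: /t/ ~ /d/
Retroflex: /ʈ/ ~ /ɖ/
Palatal: /c/ ~ /ɟ/
Glottal: only /ʔ/ (voiceless); no voiced partner.
So /ʔ/ is the unpaired segment.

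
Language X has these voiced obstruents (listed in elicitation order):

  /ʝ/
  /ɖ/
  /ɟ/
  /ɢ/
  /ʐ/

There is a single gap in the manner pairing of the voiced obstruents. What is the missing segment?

place of articulation  stop      fricative
retroflex         ɖ         ʐ       
palatal           ɟ         ʝ       
uvular            ɢ         —       
The uvular row has no fricative member, so the gap is the uvular fricative /ʁ/.

/ʁ/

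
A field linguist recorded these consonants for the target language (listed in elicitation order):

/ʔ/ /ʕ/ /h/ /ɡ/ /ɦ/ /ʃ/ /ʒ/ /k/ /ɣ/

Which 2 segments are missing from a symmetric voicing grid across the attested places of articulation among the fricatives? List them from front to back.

/x/, /ħ/

Voiceless: /ʃ/ (postalveolar), /h/ (glottal).
Voiced: /ʒ/ (postalveolar), /ɣ/ (velar), /ʕ/ (pharyngeal), /ɦ/ (glottal).
Gaps, from front to back: velar lacks voiceless (/x/); pharyngeal lacks voiceless (/ħ/).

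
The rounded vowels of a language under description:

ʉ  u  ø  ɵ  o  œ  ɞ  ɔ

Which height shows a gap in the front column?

height            front     central   back    
high              —         ʉ         u       
high-mid          ø         ɵ         o       
low-mid           œ         ɞ         ɔ       
Every height has a front member except high, where /y/ would be expected.

high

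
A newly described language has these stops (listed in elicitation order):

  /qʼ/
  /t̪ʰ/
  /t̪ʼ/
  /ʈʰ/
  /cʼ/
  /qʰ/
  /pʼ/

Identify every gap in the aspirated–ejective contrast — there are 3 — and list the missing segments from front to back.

/pʰ/, /ʈʼ/, /cʰ/

place of articulation  aspirated  ejective
bilabial          —         pʼ      
dental            t̪ʰ       t̪ʼ     
retroflex         ʈʰ        —       
palatal           —         cʼ      
uvular            qʰ        qʼ      
Gaps, from front to back: bilabial lacks aspirated (/pʰ/); retroflex lacks ejective (/ʈʼ/); palatal lacks aspirated (/cʰ/).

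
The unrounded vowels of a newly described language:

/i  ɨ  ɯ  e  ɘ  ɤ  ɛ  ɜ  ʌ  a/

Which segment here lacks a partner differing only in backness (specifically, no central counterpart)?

High: /i/ ~ /ɨ/ ~ /ɯ/
High-mid: /e/ ~ /ɘ/ ~ /ɤ/
Low-mid: /ɛ/ ~ /ɜ/ ~ /ʌ/
Low: only /a/ (front); no central partner.
So /a/ is the unpaired segment.

/a/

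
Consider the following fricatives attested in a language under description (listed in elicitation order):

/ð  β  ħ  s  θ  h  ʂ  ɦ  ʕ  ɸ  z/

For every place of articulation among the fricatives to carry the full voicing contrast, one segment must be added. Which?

Voiceless: /ɸ/ (bilabial), /θ/ (dental), /s/ (alveolar), /ʂ/ (retroflex), /ħ/ (pharyngeal), /h/ (glottal).
Voiced: /β/ (bilabial), /ð/ (dental), /z/ (alveolar), /ʕ/ (pharyngeal), /ɦ/ (glottal).
The retroflex row has no voiced member, so the gap is the voiced retroflex fricative /ʐ/.

/ʐ/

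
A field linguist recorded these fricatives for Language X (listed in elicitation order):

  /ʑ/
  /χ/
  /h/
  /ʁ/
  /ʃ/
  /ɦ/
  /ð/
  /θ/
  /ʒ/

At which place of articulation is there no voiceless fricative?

alveolo-palatal

dental: voiceless /θ/, voiced /ð/.
postalveolar: voiceless /ʃ/, voiced /ʒ/.
alveolo-palatal: voiceless —, voiced /ʑ/.
uvular: voiceless /χ/, voiced /ʁ/.
glottal: voiceless /h/, voiced /ɦ/.
Every place of articulation has a voiceless member except alveolo-palatal, where /ɕ/ would be expected.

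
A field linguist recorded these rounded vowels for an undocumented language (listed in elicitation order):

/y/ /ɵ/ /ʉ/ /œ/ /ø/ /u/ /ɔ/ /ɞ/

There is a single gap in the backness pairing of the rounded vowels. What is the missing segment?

/o/

high: front /y/, central /ʉ/, back /u/.
high-mid: front /ø/, central /ɵ/, back —.
low-mid: front /œ/, central /ɞ/, back /ɔ/.
The high-mid row has no back member, so the gap is the high-mid back rounded vowel /o/.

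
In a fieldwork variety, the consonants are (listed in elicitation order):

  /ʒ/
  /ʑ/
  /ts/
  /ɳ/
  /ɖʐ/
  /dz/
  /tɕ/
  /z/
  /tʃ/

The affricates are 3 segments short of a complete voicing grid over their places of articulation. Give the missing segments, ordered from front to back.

/dʒ/, /ʈʂ/, /dʑ/

place of articulation  voiceless  voiced  
alveolar          ts        dz      
postalveolar      tʃ        —       
retroflex         —         ɖʐ      
alveolo-palatal   tɕ        —       
Gaps, from front to back: postalveolar lacks voiced (/dʒ/); retroflex lacks voiceless (/ʈʂ/); alveolo-palatal lacks voiced (/dʑ/).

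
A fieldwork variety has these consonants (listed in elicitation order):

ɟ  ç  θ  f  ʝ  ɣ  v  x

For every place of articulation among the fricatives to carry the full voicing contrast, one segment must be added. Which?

/ð/

labiodental: voiceless /f/, voiced /v/.
dental: voiceless /θ/, voiced —.
palatal: voiceless /ç/, voiced /ʝ/.
velar: voiceless /x/, voiced /ɣ/.
The dental row has no voiced member, so the gap is the voiced dental fricative /ð/.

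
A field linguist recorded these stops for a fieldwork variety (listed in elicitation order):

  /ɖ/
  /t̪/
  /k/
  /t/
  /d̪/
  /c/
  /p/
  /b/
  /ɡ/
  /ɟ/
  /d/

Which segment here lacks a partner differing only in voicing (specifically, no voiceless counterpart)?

/ɖ/

Bilabial: /p/ ~ /b/
Dental: /t̪/ ~ /d̪/
Alveolar: /t/ ~ /d/
Palatal: /c/ ~ /ɟ/
Velar: /k/ ~ /ɡ/
Retroflex: only /ɖ/ (voiced); no voiceless partner.
So /ɖ/ is the unpaired segment.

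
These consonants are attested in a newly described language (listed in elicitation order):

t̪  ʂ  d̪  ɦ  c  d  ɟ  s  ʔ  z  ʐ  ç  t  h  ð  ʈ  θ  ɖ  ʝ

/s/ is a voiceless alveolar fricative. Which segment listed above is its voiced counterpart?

The voiced counterpart is a voiced alveolar fricative — in this inventory, /z/.

/z/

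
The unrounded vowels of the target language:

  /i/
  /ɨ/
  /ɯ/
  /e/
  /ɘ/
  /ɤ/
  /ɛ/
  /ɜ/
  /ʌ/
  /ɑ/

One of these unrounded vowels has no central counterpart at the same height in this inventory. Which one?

/ɑ/

High: /i/ ~ /ɨ/ ~ /ɯ/
High-mid: /e/ ~ /ɘ/ ~ /ɤ/
Low-mid: /ɛ/ ~ /ɜ/ ~ /ʌ/
Low: only /ɑ/ (back); no central partner.
So /ɑ/ is the unpaired segment.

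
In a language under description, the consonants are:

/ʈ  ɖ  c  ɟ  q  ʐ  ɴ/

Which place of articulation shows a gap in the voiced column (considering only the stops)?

place of articulation  voiceless  voiced  
retroflex         ʈ         ɖ       
palatal           c         ɟ       
uvular            q         —       
Every place of articulation has a voiced member except uvular, where /ɢ/ would be expected.

uvular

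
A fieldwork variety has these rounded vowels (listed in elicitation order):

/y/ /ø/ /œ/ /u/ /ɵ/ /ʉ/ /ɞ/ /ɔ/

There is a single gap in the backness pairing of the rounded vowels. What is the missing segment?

height            front     central   back    
high              y         ʉ         u       
high-mid          ø         ɵ         —       
low-mid           œ         ɞ         ɔ       
The high-mid row has no back member, so the gap is the high-mid back rounded vowel /o/.

/o/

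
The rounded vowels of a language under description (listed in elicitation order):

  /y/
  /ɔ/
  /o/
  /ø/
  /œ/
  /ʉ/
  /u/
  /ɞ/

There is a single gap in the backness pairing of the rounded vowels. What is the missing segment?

high: front /y/, central /ʉ/, back /u/.
high-mid: front /ø/, central —, back /o/.
low-mid: front /œ/, central /ɞ/, back /ɔ/.
The high-mid row has no central member, so the gap is the high-mid central rounded vowel /ɵ/.

/ɵ/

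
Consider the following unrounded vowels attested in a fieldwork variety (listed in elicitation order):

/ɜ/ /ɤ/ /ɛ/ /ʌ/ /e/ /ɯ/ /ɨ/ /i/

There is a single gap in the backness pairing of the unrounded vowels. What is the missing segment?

high: front /i/, central /ɨ/, back /ɯ/.
high-mid: front /e/, central —, back /ɤ/.
low-mid: front /ɛ/, central /ɜ/, back /ʌ/.
The high-mid row has no central member, so the gap is the high-mid central unrounded vowel /ɘ/.

/ɘ/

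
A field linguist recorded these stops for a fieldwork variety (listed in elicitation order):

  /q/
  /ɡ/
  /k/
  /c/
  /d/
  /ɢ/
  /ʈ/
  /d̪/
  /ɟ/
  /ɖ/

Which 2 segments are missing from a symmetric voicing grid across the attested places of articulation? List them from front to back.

/t̪/, /t/

dental: voiceless —, voiced /d̪/.
alveolar: voiceless —, voiced /d/.
retroflex: voiceless /ʈ/, voiced /ɖ/.
palatal: voiceless /c/, voiced /ɟ/.
velar: voiceless /k/, voiced /ɡ/.
uvular: voiceless /q/, voiced /ɢ/.
Gaps, from front to back: dental lacks voiceless (/t̪/); alveolar lacks voiceless (/t/).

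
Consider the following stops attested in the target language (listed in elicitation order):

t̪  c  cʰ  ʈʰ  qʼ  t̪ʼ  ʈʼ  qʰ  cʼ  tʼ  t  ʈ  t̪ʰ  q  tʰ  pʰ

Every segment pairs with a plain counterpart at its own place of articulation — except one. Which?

Dental: /t̪/ ~ /t̪ʰ/ ~ /t̪ʼ/
Alveolar: /t/ ~ /tʰ/ ~ /tʼ/
Retroflex: /ʈ/ ~ /ʈʰ/ ~ /ʈʼ/
Palatal: /c/ ~ /cʰ/ ~ /cʼ/
Uvular: /q/ ~ /qʰ/ ~ /qʼ/
Bilabial: only /pʰ/ (aspirated); no plain partner.
So /pʰ/ is the unpaired segment.

/pʰ/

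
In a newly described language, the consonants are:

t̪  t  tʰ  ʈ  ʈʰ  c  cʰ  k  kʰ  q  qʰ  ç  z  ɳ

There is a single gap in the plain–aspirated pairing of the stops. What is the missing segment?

place of articulation  plain     aspirated
dental            t̪        —       
alveolar          t         tʰ      
retroflex         ʈ         ʈʰ      
palatal           c         cʰ      
velar             k         kʰ      
uvular            q         qʰ      
The dental row has no aspirated member, so the gap is the aspirated dental stop /t̪ʰ/.

/t̪ʰ/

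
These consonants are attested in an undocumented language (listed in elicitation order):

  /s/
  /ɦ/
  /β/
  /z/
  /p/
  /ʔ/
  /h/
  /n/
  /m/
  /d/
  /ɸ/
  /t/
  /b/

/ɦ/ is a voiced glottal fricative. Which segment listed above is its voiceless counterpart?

/h/

The voiceless counterpart is a voiceless glottal fricative — in this inventory, /h/.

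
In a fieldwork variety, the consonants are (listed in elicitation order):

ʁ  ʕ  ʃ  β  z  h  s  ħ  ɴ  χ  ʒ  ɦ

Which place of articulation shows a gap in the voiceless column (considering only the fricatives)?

bilabial

place of articulation  voiceless  voiced  
bilabial          —         β       
alveolar          s         z       
postalveolar      ʃ         ʒ       
uvular            χ         ʁ       
pharyngeal        ħ         ʕ       
glottal           h         ɦ       
Every place of articulation has a voiceless member except bilabial, where /ɸ/ would be expected.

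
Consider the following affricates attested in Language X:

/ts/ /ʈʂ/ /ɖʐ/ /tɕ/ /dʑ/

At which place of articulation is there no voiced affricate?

alveolar

alveolar: voiceless /ts/, voiced —.
retroflex: voiceless /ʈʂ/, voiced /ɖʐ/.
alveolo-palatal: voiceless /tɕ/, voiced /dʑ/.
Every place of articulation has a voiced member except alveolar, where /dz/ would be expected.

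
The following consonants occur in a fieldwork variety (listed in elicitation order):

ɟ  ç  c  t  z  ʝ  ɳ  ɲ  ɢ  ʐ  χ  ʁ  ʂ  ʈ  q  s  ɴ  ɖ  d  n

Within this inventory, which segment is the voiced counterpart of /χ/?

/ʁ/

/χ/ is a voiceless uvular fricative.
The voiced counterpart is a voiced uvular fricative — in this inventory, /ʁ/.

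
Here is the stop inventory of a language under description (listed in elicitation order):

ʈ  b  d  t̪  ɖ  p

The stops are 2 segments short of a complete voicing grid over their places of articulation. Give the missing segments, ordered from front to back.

/d̪/, /t/

bilabial: voiceless /p/, voiced /b/.
dental: voiceless /t̪/, voiced —.
alveolar: voiceless —, voiced /d/.
retroflex: voiceless /ʈ/, voiced /ɖ/.
Gaps, from front to back: dental lacks voiced (/d̪/); alveolar lacks voiceless (/t/).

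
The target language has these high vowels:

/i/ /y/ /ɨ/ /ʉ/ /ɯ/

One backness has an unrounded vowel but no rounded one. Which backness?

back

backness          unrounded  rounded 
front             i         y       
central           ɨ         ʉ       
back              ɯ         —       
Every backness has a rounded member except back, where /u/ would be expected.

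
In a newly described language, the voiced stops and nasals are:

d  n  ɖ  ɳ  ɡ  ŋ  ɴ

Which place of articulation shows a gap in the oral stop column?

place of articulation  oral stop  nasal   
alveolar          d         n       
retroflex         ɖ         ɳ       
velar             ɡ         ŋ       
uvular            —         ɴ       
Every place of articulation has an oral stop member except uvular, where /ɢ/ would be expected.

uvular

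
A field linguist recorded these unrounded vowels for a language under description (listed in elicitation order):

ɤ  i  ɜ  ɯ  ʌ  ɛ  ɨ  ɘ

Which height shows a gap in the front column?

high-mid

high: front /i/, central /ɨ/, back /ɯ/.
high-mid: front —, central /ɘ/, back /ɤ/.
low-mid: front /ɛ/, central /ɜ/, back /ʌ/.
Every height has a front member except high-mid, where /e/ would be expected.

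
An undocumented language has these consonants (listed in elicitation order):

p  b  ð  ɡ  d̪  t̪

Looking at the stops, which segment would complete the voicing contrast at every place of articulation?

/k/

bilabial: voiceless /p/, voiced /b/.
dental: voiceless /t̪/, voiced /d̪/.
velar: voiceless —, voiced /ɡ/.
The velar row has no voiceless member, so the gap is the voiceless velar stop /k/.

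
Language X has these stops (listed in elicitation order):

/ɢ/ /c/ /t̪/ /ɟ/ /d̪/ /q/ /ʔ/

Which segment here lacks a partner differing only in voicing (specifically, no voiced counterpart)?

Dental: /t̪/ ~ /d̪/
Palatal: /c/ ~ /ɟ/
Uvular: /q/ ~ /ɢ/
Glottal: only /ʔ/ (voiceless); no voiced partner.
So /ʔ/ is the unpaired segment.

/ʔ/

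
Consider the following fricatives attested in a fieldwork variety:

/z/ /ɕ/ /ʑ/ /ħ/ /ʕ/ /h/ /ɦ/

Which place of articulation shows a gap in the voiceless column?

alveolar: voiceless —, voiced /z/.
alveolo-palatal: voiceless /ɕ/, voiced /ʑ/.
pharyngeal: voiceless /ħ/, voiced /ʕ/.
glottal: voiceless /h/, voiced /ɦ/.
Every place of articulation has a voiceless member except alveolar, where /s/ would be expected.

alveolar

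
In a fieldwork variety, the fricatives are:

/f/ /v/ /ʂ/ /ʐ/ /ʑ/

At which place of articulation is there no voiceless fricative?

alveolo-palatal

Voiceless: /f/ (labiodental), /ʂ/ (retroflex).
Voiced: /v/ (labiodental), /ʐ/ (retroflex), /ʑ/ (alveolo-palatal).
Every place of articulation has a voiceless member except alveolo-palatal, where /ɕ/ would be expected.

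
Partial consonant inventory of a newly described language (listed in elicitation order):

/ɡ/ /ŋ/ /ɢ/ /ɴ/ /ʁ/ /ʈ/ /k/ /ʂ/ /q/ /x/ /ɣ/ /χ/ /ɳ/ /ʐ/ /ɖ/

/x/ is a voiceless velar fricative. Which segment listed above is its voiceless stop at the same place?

The voiceless stop at the same place is a voiceless velar stop — in this inventory, /k/.

/k/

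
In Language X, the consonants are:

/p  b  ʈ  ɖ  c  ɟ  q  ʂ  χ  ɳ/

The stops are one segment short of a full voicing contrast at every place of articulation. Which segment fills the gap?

/ɢ/

place of articulation  voiceless  voiced  
bilabial          p         b       
retroflex         ʈ         ɖ       
palatal           c         ɟ       
uvular            q         —       
The uvular row has no voiced member, so the gap is the voiced uvular stop /ɢ/.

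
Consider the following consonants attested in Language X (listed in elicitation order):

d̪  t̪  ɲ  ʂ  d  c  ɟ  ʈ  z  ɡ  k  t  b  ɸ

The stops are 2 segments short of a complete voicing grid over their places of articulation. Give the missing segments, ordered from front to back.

place of articulation  voiceless  voiced  
bilabial          —         b       
dental            t̪        d̪      
alveolar          t         d       
retroflex         ʈ         —       
palatal           c         ɟ       
velar             k         ɡ       
Gaps, from front to back: bilabial lacks voiceless (/p/); retroflex lacks voiced (/ɖ/).

/p/, /ɖ/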